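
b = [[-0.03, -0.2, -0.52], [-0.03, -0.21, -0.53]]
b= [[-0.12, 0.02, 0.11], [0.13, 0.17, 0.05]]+[[0.09, -0.22, -0.63], [-0.16, -0.38, -0.58]]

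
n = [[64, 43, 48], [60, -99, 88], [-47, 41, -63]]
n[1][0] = 60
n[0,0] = 64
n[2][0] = -47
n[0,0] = 64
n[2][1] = 41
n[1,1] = -99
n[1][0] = 60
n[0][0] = 64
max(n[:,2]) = 88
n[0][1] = 43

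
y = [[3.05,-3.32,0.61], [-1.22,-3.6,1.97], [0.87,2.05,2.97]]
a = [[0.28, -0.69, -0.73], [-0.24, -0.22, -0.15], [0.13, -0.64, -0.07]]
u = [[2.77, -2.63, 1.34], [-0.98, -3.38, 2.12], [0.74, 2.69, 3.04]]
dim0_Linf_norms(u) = [2.77, 3.38, 3.04]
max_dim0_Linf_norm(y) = 3.6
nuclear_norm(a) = 1.86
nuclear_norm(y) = 12.23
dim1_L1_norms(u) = [6.74, 6.48, 6.47]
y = a + u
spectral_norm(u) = 5.16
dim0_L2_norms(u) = [3.03, 5.06, 3.94]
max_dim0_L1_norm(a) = 1.55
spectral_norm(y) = 5.46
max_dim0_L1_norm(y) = 8.97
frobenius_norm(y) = 7.27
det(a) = -0.13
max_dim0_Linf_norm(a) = 0.73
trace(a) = -0.01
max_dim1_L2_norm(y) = 4.55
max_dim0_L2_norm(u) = 5.06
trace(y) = 2.42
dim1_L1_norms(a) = [1.7, 0.61, 0.84]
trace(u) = 2.43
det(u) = -56.40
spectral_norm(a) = 1.19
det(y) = -62.26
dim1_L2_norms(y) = [4.55, 4.28, 3.71]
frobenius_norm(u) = 7.09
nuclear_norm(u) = 11.91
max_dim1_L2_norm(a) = 1.04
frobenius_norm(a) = 1.28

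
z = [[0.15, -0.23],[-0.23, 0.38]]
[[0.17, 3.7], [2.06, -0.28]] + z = [[0.32, 3.47], [1.83, 0.1]]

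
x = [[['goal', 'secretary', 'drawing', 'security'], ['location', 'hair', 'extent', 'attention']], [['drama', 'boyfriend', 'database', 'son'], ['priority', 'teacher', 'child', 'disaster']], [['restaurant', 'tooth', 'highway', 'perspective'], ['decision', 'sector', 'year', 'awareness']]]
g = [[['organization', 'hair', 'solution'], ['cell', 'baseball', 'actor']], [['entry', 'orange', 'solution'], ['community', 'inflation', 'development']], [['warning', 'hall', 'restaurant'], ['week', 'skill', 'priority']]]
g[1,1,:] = ['community', 'inflation', 'development']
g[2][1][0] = 'week'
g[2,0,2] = 'restaurant'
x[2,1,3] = 'awareness'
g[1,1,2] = 'development'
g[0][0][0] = 'organization'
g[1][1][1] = 'inflation'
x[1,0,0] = 'drama'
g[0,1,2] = 'actor'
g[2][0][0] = 'warning'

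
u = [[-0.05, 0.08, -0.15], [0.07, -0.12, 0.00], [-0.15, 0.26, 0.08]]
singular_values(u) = [0.35, 0.17, 0.0]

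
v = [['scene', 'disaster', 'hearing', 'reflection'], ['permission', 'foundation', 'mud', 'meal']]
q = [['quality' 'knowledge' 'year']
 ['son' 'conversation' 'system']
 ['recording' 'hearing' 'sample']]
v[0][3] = 'reflection'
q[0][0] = 'quality'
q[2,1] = 'hearing'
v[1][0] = 'permission'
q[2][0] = 'recording'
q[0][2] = 'year'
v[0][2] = 'hearing'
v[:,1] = ['disaster', 'foundation']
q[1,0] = 'son'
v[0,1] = 'disaster'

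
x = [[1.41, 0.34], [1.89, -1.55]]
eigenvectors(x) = [[0.86, -0.11], [0.51, 0.99]]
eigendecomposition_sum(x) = [[1.52,  0.16],[0.91,  0.10]] + [[-0.11, 0.18], [0.98, -1.65]]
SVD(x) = [[-0.41, -0.91], [-0.91, 0.41]] @ diag([2.631159186222872, 1.0748494484135884]) @ [[-0.87, 0.49], [-0.49, -0.87]]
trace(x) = -0.14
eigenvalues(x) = [1.61, -1.75]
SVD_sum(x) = [[0.93, -0.52], [2.10, -1.17]] + [[0.48, 0.86],[-0.21, -0.38]]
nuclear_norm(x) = 3.71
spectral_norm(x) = 2.63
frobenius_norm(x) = 2.84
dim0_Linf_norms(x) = [1.89, 1.55]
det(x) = -2.83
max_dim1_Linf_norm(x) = 1.89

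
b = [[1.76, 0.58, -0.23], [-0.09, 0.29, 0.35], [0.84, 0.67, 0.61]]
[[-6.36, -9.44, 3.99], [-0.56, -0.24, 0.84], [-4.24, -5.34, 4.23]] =b@[[-2.88, -4.54, 2.83], [-2.37, -2.43, -0.35], [-0.38, 0.16, 3.42]]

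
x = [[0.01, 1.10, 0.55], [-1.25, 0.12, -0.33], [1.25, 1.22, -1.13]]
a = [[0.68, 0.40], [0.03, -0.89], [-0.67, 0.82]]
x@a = [[-0.33, -0.52],[-0.63, -0.88],[1.64, -1.51]]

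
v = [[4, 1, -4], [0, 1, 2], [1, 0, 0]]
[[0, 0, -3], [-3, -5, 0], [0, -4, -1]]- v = [[-4, -1, 1], [-3, -6, -2], [-1, -4, -1]]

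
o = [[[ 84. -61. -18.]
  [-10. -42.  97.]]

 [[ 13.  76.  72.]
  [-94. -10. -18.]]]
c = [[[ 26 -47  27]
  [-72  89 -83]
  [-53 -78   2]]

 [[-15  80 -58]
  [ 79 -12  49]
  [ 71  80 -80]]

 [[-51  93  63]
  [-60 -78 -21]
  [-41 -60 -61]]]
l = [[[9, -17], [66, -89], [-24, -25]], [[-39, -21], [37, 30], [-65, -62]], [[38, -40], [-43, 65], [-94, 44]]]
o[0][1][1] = -42.0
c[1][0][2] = -58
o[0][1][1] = -42.0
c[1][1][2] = 49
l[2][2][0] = -94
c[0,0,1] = -47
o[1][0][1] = 76.0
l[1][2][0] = -65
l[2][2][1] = 44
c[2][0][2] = 63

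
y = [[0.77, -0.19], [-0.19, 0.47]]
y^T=[[0.77,  -0.19],[-0.19,  0.47]]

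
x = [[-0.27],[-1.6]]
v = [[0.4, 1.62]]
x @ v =[[-0.11, -0.44], [-0.64, -2.59]]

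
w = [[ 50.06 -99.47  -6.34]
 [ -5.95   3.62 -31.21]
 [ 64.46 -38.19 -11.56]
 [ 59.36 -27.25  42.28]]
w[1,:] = [-5.95, 3.62, -31.21]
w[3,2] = 42.28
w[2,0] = 64.46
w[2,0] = 64.46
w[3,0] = 59.36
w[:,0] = [50.06, -5.95, 64.46, 59.36]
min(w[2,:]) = -38.19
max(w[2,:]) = 64.46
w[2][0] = 64.46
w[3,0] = 59.36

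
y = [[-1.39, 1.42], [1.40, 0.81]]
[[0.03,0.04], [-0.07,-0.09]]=y @ [[-0.04, -0.05], [-0.02, -0.02]]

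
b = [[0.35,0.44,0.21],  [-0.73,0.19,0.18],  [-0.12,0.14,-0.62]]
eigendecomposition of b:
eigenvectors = [[0.07+0.62j, (0.07-0.62j), -0.08+0.00j],[-0.77+0.00j, (-0.77-0j), -0.27+0.00j],[-0.13+0.00j, (-0.13-0j), (0.96+0j)]]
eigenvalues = [(0.29+0.59j), (0.29-0.59j), (-0.65+0j)]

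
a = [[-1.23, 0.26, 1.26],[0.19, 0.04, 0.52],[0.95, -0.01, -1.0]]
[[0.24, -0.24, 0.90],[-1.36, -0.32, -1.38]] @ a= [[0.51, 0.04, -0.72], [0.30, -0.35, -0.50]]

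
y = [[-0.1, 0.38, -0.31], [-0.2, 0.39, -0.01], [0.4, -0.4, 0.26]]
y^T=[[-0.1, -0.2, 0.4], [0.38, 0.39, -0.4], [-0.31, -0.01, 0.26]]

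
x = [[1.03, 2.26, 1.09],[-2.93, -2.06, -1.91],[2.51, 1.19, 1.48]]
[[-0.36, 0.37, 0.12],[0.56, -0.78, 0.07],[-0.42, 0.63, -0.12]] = x @[[0.07, 0.33, -0.00], [-0.0, 0.13, 0.15], [-0.4, -0.24, -0.20]]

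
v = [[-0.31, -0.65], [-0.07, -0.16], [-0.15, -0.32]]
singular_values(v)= [0.82, 0.01]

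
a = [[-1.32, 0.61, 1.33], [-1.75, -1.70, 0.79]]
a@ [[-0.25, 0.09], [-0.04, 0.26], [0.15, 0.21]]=[[0.51, 0.32], [0.62, -0.43]]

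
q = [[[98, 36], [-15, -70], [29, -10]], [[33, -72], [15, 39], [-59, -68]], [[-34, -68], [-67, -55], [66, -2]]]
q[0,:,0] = [98, -15, 29]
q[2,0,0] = -34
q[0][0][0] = 98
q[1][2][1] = -68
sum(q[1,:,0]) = -11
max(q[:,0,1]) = 36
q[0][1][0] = -15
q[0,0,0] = 98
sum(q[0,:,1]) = -44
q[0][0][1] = 36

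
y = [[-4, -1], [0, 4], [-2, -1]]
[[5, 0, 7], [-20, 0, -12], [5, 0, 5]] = y@[[0, 0, -1], [-5, 0, -3]]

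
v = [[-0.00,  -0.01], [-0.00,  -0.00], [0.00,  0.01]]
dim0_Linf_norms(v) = [0.0, 0.01]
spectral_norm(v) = 0.01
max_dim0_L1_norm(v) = 0.02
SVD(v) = [[-0.71, -0.71],[0.00, 0.00],[0.71, -0.71]] @ diag([0.014142135623730952, -0.0]) @ [[0.0, 1.00],  [-1.00, 0.00]]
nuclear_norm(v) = 0.01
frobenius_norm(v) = 0.01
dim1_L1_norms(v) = [0.01, 0.0, 0.01]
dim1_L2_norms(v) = [0.01, 0.0, 0.01]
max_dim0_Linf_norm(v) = 0.01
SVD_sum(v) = [[0.00, -0.01],  [0.0, 0.0],  [0.0, 0.01]] + [[-0.0, -0.00],[-0.0, -0.00],[-0.0, -0.00]]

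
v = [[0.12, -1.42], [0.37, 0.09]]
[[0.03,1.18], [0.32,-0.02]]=v@ [[0.86, 0.14], [0.05, -0.82]]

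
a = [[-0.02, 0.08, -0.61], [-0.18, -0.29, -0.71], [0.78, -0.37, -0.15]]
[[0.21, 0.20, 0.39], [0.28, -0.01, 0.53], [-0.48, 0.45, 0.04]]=a @ [[-0.6, 0.68, -0.14], [0.15, 0.34, -0.14], [-0.31, -0.3, -0.65]]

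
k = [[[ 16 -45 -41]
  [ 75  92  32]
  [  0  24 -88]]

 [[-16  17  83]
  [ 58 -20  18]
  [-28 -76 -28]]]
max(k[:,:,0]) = 75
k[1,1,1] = -20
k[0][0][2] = -41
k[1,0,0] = -16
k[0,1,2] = 32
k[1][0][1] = 17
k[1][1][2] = 18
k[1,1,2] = 18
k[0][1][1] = 92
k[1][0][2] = 83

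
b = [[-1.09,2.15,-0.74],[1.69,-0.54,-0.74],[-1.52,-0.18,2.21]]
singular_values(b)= [3.2, 2.62, 0.4]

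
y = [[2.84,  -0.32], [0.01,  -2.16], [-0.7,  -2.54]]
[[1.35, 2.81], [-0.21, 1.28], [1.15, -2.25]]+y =[[4.19,  2.49],[-0.2,  -0.88],[0.45,  -4.79]]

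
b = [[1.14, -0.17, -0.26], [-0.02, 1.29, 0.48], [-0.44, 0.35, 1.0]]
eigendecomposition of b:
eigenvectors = [[0.21, 0.62, 0.45], [-0.57, 0.72, -0.67], [0.79, -0.3, -0.59]]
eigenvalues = [0.63, 1.07, 1.73]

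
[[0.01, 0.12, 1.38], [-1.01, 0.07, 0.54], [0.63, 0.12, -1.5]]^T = [[0.01,-1.01,0.63], [0.12,0.07,0.12], [1.38,0.54,-1.5]]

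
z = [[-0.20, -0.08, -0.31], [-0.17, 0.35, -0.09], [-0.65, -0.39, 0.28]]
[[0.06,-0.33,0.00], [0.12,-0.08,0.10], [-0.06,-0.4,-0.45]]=z@[[-0.13, 0.7, 0.33], [0.23, 0.25, 0.37], [-0.18, 0.56, -0.31]]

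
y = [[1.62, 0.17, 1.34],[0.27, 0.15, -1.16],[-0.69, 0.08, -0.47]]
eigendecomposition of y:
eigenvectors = [[-0.80+0.00j, (-0.21+0.23j), (-0.21-0.23j)], [(-0.52+0j), 0.88+0.00j, (0.88-0j)], [0.30+0.00j, (0.04-0.36j), (0.04+0.36j)]]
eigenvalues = [(1.23+0j), (0.04+0.54j), (0.04-0.54j)]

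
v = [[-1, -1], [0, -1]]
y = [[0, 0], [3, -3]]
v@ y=[[-3, 3], [-3, 3]]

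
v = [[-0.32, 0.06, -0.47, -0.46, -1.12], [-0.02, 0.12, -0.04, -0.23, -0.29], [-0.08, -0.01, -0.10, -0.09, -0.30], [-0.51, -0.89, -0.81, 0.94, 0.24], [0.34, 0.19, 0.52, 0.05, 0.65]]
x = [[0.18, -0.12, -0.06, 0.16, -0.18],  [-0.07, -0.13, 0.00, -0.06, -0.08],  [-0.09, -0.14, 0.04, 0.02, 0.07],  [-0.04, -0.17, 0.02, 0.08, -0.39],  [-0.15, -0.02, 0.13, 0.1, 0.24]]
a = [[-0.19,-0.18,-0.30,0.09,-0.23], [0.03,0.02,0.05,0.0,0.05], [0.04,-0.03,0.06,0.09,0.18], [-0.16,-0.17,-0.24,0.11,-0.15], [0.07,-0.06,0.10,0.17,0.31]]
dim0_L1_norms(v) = [1.27, 1.27, 1.94, 1.77, 2.6]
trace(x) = 0.41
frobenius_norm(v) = 2.36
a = x @ v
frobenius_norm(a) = 0.75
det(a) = 0.00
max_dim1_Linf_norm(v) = 1.12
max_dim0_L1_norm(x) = 0.96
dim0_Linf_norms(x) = [0.18, 0.17, 0.13, 0.16, 0.39]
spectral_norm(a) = 0.66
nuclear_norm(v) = 3.39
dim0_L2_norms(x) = [0.26, 0.28, 0.15, 0.21, 0.5]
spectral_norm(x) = 0.56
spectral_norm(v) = 1.69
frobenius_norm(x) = 0.69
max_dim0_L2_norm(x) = 0.5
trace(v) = 1.29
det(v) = 0.00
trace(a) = 0.31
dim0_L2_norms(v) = [0.7, 0.92, 1.08, 1.08, 1.38]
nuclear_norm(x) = 1.22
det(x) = 0.00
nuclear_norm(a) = 1.03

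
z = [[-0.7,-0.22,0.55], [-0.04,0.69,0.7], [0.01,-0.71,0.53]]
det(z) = -0.598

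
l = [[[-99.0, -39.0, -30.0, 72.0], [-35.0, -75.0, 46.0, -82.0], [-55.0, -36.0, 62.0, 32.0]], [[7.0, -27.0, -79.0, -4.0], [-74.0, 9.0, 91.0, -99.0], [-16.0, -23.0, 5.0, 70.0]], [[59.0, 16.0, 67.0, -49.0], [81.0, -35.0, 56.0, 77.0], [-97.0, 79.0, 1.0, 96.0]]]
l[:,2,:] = [[-55.0, -36.0, 62.0, 32.0], [-16.0, -23.0, 5.0, 70.0], [-97.0, 79.0, 1.0, 96.0]]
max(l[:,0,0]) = 59.0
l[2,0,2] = 67.0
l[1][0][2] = -79.0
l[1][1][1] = 9.0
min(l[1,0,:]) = -79.0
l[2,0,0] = 59.0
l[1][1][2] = 91.0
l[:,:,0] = [[-99.0, -35.0, -55.0], [7.0, -74.0, -16.0], [59.0, 81.0, -97.0]]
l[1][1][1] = 9.0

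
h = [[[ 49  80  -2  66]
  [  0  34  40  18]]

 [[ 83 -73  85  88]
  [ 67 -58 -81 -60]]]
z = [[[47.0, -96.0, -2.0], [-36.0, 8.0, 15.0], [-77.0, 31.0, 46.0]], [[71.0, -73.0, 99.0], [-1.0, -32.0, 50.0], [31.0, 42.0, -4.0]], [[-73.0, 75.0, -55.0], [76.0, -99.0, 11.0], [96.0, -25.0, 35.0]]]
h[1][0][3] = 88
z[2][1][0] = 76.0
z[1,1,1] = -32.0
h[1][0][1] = -73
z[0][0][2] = -2.0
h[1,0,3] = 88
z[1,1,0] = -1.0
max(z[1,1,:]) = 50.0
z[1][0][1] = -73.0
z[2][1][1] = -99.0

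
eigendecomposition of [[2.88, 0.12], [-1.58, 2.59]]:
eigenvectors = [[(-0.09-0.25j), (-0.09+0.25j)], [0.96+0.00j, (0.96-0j)]]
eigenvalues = [(2.73+0.41j), (2.73-0.41j)]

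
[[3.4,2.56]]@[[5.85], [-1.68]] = [[15.59]]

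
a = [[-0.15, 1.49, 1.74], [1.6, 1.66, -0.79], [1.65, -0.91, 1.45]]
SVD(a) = [[-0.63, 0.11, -0.77], [-0.61, -0.69, 0.39], [-0.49, 0.71, 0.50]] @ diag([2.6106331057732097, 2.411475229832863, 2.0572753833513553]) @ [[-0.64, -0.57, -0.51], [0.02, -0.68, 0.74], [0.76, -0.46, -0.45]]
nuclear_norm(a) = 7.08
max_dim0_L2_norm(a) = 2.41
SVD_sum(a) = [[1.06, 0.94, 0.83], [1.02, 0.91, 0.80], [0.82, 0.73, 0.64]] + [[0.01, -0.18, 0.2],[-0.04, 1.13, -1.23],[0.04, -1.16, 1.27]] + [[-1.21,0.74,0.71], [0.62,-0.37,-0.36], [0.79,-0.48,-0.46]]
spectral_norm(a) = 2.61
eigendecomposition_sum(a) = [[-1.22,0.67,0.75],[0.68,-0.38,-0.42],[0.75,-0.41,-0.46]] + [[1.78,  0.37,  2.55], [3.14,  0.66,  4.49], [0.08,  0.02,  0.11]] + [[-0.72, 0.44, -1.57], [-2.22, 1.38, -4.86], [0.82, -0.51, 1.81]]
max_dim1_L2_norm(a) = 2.44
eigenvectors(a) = [[0.77, -0.49, -0.29], [-0.43, -0.87, -0.9], [-0.47, -0.02, 0.33]]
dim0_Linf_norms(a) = [1.65, 1.66, 1.74]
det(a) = -12.95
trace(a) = 2.96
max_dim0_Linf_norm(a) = 1.74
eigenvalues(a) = [-2.06, 2.55, 2.47]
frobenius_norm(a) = 4.11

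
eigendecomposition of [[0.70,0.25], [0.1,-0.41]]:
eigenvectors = [[1.00, -0.22],[0.09, 0.98]]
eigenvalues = [0.72, -0.43]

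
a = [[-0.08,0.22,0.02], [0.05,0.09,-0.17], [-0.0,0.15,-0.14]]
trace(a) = -0.13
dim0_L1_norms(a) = [0.13, 0.46, 0.33]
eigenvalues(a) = [(0.05+0j), (-0.09+0.08j), (-0.09-0.08j)]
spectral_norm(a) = 0.32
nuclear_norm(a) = 0.52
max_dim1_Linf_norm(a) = 0.22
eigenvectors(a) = [[-0.82+0.00j, (-0.85+0j), -0.85-0.00j], [(-0.44+0j), 0.06-0.28j, 0.06+0.28j], [(-0.36+0j), -0.32-0.32j, -0.32+0.32j]]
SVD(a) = [[-0.58, 0.77, -0.27], [-0.51, -0.6, -0.62], [-0.64, -0.22, 0.74]] @ diag([0.315576583521219, 0.19259859205350513, 0.010825999819069775]) @ [[0.06, -0.85, 0.52], [-0.48, 0.43, 0.77], [-0.88, -0.3, -0.38]]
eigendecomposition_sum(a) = [[0.03+0.00j, 0.08+0.00j, (-0.07-0j)], [(0.02+0j), 0.04+0.00j, -0.04-0.00j], [(0.01+0j), 0.04+0.00j, (-0.03-0j)]] + [[-0.06-0.04j,(0.07-0.08j),0.05+0.19j], [0.02-0.02j,(0.02+0.03j),(-0.07+0j)], [(-0.01-0.04j),(0.06-0.01j),(-0.05+0.09j)]] + [[(-0.06+0.04j), 0.07+0.08j, (0.05-0.19j)],[(0.02+0.02j), 0.02-0.03j, -0.07-0.00j],[(-0.01+0.04j), (0.06+0.01j), -0.05-0.09j]]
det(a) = 0.00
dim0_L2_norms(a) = [0.09, 0.28, 0.22]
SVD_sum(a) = [[-0.01, 0.15, -0.09], [-0.01, 0.14, -0.08], [-0.01, 0.17, -0.1]] + [[-0.07, 0.06, 0.11], [0.05, -0.05, -0.09], [0.02, -0.02, -0.03]] + [[0.00,0.0,0.0], [0.01,0.00,0.00], [-0.01,-0.00,-0.0]]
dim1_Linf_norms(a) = [0.22, 0.17, 0.15]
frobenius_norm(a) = 0.37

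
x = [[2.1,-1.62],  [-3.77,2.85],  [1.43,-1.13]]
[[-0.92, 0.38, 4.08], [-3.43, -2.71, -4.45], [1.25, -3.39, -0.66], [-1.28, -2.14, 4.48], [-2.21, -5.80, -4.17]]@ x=[[2.47,-2.04], [-3.35,2.86], [14.46,-10.94], [11.79,-9.09], [11.26,-8.24]]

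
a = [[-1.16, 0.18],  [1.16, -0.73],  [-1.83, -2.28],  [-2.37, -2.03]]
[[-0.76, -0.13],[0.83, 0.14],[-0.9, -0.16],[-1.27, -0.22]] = a @ [[0.64,  0.11], [-0.12,  -0.02]]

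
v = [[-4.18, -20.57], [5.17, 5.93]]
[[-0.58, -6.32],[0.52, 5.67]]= v @ [[0.09, 0.97], [0.01, 0.11]]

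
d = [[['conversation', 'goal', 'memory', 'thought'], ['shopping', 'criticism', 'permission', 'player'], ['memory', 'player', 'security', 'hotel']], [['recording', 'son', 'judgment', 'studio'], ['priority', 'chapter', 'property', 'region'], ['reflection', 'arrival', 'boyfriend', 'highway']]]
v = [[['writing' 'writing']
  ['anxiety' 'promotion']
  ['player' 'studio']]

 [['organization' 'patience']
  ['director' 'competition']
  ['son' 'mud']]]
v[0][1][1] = 'promotion'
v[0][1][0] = 'anxiety'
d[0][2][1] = 'player'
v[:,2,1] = ['studio', 'mud']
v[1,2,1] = 'mud'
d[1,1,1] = 'chapter'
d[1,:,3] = ['studio', 'region', 'highway']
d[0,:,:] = [['conversation', 'goal', 'memory', 'thought'], ['shopping', 'criticism', 'permission', 'player'], ['memory', 'player', 'security', 'hotel']]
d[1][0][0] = 'recording'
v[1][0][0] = 'organization'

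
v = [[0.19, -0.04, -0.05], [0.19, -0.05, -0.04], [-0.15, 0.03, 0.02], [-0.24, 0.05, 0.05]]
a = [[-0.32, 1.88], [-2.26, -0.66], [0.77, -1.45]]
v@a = [[-0.01, 0.46], [0.02, 0.45], [-0.0, -0.33], [0.00, -0.56]]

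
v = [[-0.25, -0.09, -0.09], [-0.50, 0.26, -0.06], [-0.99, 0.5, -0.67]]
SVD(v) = [[-0.15, 0.02, -0.99], [-0.37, -0.93, 0.04], [-0.92, 0.38, 0.14]] @ diag([1.411608352539136, 0.22278647820586694, 0.19138454527566362]) @ [[0.8, -0.38, 0.46], [0.39, -0.25, -0.89], [0.45, 0.89, -0.05]]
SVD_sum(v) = [[-0.17, 0.08, -0.10], [-0.42, 0.2, -0.24], [-1.04, 0.5, -0.59]] + [[0.00, -0.00, -0.00], [-0.08, 0.05, 0.18], [0.03, -0.02, -0.07]] + [[-0.09, -0.17, 0.01], [0.00, 0.01, -0.0], [0.01, 0.02, -0.00]]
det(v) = 0.06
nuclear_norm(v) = 1.83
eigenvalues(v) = [-0.79, -0.22, 0.35]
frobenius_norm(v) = 1.44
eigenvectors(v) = [[0.19, 0.55, 0.21], [0.15, 0.49, -0.78], [0.97, -0.67, -0.59]]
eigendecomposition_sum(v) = [[-0.19, 0.04, -0.12],[-0.14, 0.03, -0.09],[-0.96, 0.22, -0.63]] + [[-0.13, -0.06, 0.03], [-0.11, -0.05, 0.03], [0.16, 0.07, -0.04]] + [[0.06, -0.07, -0.00], [-0.24, 0.28, 0.00], [-0.18, 0.21, 0.0]]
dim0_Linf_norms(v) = [0.99, 0.5, 0.67]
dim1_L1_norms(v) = [0.43, 0.82, 2.16]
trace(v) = -0.66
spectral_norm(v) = 1.41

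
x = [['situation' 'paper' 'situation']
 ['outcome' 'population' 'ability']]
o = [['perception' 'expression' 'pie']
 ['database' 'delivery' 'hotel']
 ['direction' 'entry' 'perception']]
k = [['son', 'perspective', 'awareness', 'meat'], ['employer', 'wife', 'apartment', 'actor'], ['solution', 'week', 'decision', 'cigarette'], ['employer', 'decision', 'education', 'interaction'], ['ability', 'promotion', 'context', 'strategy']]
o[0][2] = 'pie'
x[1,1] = 'population'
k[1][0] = 'employer'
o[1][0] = 'database'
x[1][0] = 'outcome'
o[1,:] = ['database', 'delivery', 'hotel']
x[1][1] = 'population'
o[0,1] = 'expression'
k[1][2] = 'apartment'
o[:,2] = ['pie', 'hotel', 'perception']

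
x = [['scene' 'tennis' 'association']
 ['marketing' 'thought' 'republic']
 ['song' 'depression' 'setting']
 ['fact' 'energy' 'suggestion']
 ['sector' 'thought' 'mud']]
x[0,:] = ['scene', 'tennis', 'association']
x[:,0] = ['scene', 'marketing', 'song', 'fact', 'sector']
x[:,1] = ['tennis', 'thought', 'depression', 'energy', 'thought']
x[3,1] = 'energy'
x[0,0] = 'scene'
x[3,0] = 'fact'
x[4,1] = 'thought'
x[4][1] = 'thought'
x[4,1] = 'thought'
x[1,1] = 'thought'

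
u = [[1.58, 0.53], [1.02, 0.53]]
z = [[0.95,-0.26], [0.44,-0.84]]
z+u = [[2.53, 0.27], [1.46, -0.31]]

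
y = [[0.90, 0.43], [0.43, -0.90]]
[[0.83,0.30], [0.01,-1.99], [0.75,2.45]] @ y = [[0.88,0.09], [-0.85,1.8], [1.73,-1.88]]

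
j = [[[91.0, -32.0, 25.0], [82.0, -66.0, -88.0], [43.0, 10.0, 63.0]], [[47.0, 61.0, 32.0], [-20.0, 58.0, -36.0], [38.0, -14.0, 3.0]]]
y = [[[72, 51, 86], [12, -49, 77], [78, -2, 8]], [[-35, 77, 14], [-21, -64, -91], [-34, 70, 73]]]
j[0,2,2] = 63.0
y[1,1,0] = -21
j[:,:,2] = [[25.0, -88.0, 63.0], [32.0, -36.0, 3.0]]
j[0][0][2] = 25.0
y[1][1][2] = -91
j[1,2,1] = -14.0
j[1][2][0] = 38.0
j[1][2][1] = -14.0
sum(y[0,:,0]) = 162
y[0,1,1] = -49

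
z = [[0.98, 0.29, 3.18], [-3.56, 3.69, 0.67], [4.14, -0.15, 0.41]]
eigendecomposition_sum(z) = [[-1.29-0.00j,0.09+0.00j,(1.26-0j)],[-0.87-0.00j,(0.06+0j),(0.85-0j)],[1.62+0.00j,(-0.11-0j),(-1.58+0j)]] + [[1.14-0.74j, (0.1-0.47j), 0.96-0.84j], [-1.34+8.52j, 1.82+2.50j, (-0.09+8.14j)], [(1.26-1.34j), (-0.02-0.66j), (0.99-1.43j)]] + [[1.14+0.74j, (0.1+0.47j), (0.96+0.84j)],[-1.34-8.52j, (1.82-2.5j), -0.09-8.14j],[1.26+1.34j, -0.02+0.66j, (0.99+1.43j)]]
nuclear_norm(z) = 11.77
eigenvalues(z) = [(-2.81+0j), (3.95+0.34j), (3.95-0.34j)]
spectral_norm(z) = 6.18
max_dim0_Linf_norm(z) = 4.14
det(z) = -44.07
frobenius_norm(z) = 7.43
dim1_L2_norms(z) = [3.34, 5.17, 4.16]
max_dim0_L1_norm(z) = 8.68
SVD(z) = [[-0.13,-0.85,-0.51], [0.79,-0.4,0.47], [-0.6,-0.34,0.72]] @ diag([6.1807891435641835, 3.627656596177642, 1.9656177611651657]) @ [[-0.88,0.48,-0.02], [-0.23,-0.46,-0.86], [0.42,0.75,-0.51]]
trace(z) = 5.08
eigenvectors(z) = [[0.57+0.00j, 0.10+0.11j, 0.10-0.11j], [0.39+0.00j, (-0.97+0j), -0.97-0.00j], [(-0.72+0j), (0.17+0.12j), (0.17-0.12j)]]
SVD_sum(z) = [[0.69, -0.38, 0.02], [-4.28, 2.34, -0.09], [3.25, -1.78, 0.07]] + [[0.72,  1.41,  2.65],  [0.33,  0.66,  1.24],  [0.29,  0.57,  1.07]] + [[-0.42,-0.75,0.51], [0.39,0.69,-0.47], [0.60,1.06,-0.73]]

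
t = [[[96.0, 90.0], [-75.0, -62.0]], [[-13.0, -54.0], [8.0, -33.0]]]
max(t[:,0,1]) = 90.0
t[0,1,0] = -75.0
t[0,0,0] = 96.0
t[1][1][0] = 8.0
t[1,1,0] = 8.0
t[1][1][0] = 8.0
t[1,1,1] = -33.0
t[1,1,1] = -33.0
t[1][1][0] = 8.0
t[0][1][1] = -62.0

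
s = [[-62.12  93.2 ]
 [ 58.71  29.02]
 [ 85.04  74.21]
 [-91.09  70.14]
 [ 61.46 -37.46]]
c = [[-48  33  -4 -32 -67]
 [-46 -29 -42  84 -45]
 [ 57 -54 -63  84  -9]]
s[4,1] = -37.46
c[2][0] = 57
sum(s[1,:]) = 87.73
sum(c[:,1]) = -50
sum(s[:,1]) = 229.10999999999999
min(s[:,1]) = -37.46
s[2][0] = 85.04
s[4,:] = [61.46, -37.46]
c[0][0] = -48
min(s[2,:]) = 74.21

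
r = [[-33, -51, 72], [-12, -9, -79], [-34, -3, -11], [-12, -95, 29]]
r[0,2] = 72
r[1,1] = -9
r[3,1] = -95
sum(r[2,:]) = -48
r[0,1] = -51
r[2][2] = -11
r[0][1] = -51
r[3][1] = -95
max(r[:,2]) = 72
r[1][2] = -79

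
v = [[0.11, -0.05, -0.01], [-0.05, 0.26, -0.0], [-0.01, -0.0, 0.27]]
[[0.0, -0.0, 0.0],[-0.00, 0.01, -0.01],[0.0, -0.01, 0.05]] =v @ [[0.02, -0.01, 0.01], [-0.01, 0.03, -0.05], [0.01, -0.05, 0.18]]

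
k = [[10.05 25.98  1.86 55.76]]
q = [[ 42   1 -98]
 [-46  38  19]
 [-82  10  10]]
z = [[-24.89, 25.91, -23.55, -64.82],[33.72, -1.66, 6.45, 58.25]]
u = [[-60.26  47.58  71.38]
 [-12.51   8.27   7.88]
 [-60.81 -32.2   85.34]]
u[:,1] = [47.58, 8.27, -32.2]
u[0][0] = -60.26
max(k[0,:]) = 55.76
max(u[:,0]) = -12.51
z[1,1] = -1.66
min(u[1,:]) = -12.51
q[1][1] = 38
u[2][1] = -32.2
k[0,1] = 25.98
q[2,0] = -82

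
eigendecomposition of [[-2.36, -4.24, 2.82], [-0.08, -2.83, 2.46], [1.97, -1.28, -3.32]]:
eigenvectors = [[(0.81+0j), 0.73+0.00j, (0.73-0j)], [(0.38+0j), (0.13-0.45j), (0.13+0.45j)], [-0.44+0.00j, 0.47-0.17j, 0.47+0.17j]]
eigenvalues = [(-5.86+0j), (-1.33+1.97j), (-1.33-1.97j)]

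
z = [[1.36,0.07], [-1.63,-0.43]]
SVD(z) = [[-0.63, 0.78], [0.78, 0.63]] @ diag([2.1560702826588205, 0.21831384801591108]) @ [[-0.98, -0.18], [0.18, -0.98]]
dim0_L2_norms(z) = [2.12, 0.44]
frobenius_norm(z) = 2.17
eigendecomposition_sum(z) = [[1.35, 0.05], [-1.27, -0.05]] + [[0.01, 0.02], [-0.36, -0.38]]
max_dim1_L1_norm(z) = 2.06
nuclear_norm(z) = 2.37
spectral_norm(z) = 2.16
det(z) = -0.47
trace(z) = 0.93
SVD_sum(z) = [[1.33, 0.24], [-1.65, -0.30]] + [[0.03, -0.17],[0.02, -0.13]]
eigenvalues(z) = [1.29, -0.36]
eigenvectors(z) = [[0.73, -0.04], [-0.69, 1.00]]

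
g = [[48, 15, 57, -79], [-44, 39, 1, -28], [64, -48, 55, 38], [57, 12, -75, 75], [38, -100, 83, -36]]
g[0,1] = 15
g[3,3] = 75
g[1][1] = 39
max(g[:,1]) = 39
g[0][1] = 15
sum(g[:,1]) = -82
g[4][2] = 83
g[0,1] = 15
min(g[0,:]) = -79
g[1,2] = 1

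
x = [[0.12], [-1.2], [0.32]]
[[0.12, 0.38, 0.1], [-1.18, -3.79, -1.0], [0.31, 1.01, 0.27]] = x @ [[0.98, 3.16, 0.83]]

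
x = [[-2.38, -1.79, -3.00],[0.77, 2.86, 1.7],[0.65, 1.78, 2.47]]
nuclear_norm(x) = 8.29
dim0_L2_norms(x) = [2.58, 3.81, 4.24]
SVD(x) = [[-0.68,-0.67,0.31],[0.53,-0.74,-0.42],[0.51,-0.12,0.85]] @ diag([6.028171153917287, 1.5351804825185154, 0.7260670941267904]) @ [[0.39, 0.6, 0.7], [0.61, -0.73, 0.29], [-0.69, -0.31, 0.66]]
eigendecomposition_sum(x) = [[-2.02, -0.28, -1.29],[0.26, 0.04, 0.17],[0.20, 0.03, 0.13]] + [[-0.37, -1.80, -1.4], [0.5, 2.47, 1.91], [0.47, 2.29, 1.78]] + [[0.01,0.29,-0.31], [0.01,0.36,-0.38], [-0.01,-0.54,0.57]]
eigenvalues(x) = [-1.86, 3.88, 0.93]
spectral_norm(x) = 6.03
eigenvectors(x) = [[-0.99, -0.47, -0.41], [0.13, 0.65, -0.5], [0.1, 0.6, 0.76]]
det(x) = -6.72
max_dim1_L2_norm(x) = 4.23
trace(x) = 2.95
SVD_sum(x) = [[-1.6, -2.47, -2.85],[1.25, 1.94, 2.23],[1.19, 1.84, 2.12]] + [[-0.63,  0.75,  -0.3], [-0.69,  0.83,  -0.33], [-0.11,  0.14,  -0.05]] + [[-0.15, -0.07, 0.15],[0.21, 0.09, -0.20],[-0.43, -0.19, 0.41]]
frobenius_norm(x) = 6.26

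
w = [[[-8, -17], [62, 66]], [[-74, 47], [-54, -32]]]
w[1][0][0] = -74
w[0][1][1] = 66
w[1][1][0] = -54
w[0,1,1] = 66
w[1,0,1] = 47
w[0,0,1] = -17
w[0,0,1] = -17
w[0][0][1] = -17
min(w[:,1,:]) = -54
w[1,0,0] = -74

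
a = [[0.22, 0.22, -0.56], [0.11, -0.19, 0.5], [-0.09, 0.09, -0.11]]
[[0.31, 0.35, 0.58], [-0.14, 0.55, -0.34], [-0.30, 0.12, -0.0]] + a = [[0.53, 0.57, 0.02],[-0.03, 0.36, 0.16],[-0.39, 0.21, -0.11]]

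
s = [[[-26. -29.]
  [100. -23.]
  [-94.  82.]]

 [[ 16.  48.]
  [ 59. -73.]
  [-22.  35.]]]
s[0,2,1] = 82.0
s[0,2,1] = 82.0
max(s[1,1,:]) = 59.0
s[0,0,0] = -26.0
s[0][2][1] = 82.0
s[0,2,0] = -94.0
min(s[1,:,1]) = -73.0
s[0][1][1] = -23.0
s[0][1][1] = -23.0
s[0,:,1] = [-29.0, -23.0, 82.0]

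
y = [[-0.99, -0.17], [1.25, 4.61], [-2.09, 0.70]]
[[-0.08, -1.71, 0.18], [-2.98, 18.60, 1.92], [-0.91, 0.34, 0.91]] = y @ [[0.2, 1.09, -0.27], [-0.70, 3.74, 0.49]]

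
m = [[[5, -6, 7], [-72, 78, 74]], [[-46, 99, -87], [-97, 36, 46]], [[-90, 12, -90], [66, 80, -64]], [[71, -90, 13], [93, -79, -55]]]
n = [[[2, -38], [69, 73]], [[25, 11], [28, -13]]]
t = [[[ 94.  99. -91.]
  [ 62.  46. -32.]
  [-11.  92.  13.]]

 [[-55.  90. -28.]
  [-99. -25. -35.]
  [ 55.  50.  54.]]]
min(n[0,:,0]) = 2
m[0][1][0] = -72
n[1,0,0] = 25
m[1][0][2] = -87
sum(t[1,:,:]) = 7.0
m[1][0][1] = 99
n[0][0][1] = -38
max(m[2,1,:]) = 80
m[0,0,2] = 7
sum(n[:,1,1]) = 60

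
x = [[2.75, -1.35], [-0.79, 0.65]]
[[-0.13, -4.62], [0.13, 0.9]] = x@[[0.12, -2.47], [0.34, -1.61]]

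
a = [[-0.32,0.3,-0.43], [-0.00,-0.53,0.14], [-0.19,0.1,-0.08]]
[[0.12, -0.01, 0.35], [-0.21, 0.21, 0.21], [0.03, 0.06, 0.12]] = a @ [[0.1, -0.56, -0.59], [0.38, -0.35, -0.6], [-0.08, 0.20, -0.79]]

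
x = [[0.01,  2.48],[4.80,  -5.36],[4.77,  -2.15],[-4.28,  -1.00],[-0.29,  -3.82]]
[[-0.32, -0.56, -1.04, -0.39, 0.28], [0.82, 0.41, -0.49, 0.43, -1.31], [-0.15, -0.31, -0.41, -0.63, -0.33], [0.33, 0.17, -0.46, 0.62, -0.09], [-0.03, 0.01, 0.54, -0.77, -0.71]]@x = [[-6.06,  3.76], [-1.82,  5.46], [-0.65,  4.06], [-4.0,  0.62], [6.12,  2.19]]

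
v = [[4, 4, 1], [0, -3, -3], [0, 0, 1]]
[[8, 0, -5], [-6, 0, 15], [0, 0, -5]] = v@[[0, 0, 0], [2, 0, 0], [0, 0, -5]]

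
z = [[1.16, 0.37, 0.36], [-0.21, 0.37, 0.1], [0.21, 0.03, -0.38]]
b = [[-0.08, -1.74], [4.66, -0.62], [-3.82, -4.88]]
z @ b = [[0.26,-4.00], [1.36,-0.35], [1.57,1.47]]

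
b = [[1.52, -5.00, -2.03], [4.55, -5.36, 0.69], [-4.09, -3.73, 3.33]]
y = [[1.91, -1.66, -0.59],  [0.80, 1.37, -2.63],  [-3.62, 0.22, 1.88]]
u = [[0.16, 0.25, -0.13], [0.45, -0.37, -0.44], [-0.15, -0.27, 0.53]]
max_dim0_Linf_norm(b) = 5.36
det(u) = -0.07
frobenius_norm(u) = 1.01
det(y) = -10.31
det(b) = 145.60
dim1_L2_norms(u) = [0.32, 0.73, 0.61]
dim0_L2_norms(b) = [6.3, 8.22, 3.96]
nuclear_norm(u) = 1.53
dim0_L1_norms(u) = [0.76, 0.89, 1.1]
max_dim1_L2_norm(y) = 4.08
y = u @ b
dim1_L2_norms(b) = [5.61, 7.06, 6.46]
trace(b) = -0.51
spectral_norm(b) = 8.69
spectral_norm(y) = 4.97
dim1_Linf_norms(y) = [1.91, 2.63, 3.62]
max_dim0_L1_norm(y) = 6.33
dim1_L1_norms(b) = [8.55, 10.6, 11.15]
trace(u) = 0.32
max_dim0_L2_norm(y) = 4.17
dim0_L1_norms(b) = [10.16, 14.09, 6.05]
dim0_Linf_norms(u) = [0.45, 0.37, 0.53]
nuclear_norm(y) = 8.48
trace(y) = 5.16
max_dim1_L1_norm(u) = 1.26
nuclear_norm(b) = 17.69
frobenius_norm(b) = 11.09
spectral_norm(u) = 0.83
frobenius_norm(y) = 5.73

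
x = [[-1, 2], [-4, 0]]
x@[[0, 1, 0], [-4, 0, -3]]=[[-8, -1, -6], [0, -4, 0]]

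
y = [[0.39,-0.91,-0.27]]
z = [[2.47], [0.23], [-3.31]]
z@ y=[[0.96, -2.25, -0.67], [0.09, -0.21, -0.06], [-1.29, 3.01, 0.89]]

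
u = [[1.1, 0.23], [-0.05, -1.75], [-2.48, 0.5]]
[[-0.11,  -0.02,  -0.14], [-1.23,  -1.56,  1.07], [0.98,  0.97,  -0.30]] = u @ [[-0.25,  -0.21,  -0.00],[0.71,  0.9,  -0.61]]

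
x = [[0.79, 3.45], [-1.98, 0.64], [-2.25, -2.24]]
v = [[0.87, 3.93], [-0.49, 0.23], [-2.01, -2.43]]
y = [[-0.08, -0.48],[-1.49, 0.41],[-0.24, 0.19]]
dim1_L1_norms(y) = [0.56, 1.9, 0.43]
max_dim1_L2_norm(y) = 1.55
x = v + y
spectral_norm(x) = 4.59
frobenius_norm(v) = 5.14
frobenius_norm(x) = 5.19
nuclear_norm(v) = 6.26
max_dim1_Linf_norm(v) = 3.93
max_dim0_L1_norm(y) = 1.81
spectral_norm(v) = 4.98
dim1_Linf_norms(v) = [3.93, 0.49, 2.43]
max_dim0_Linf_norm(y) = 1.49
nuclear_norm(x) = 7.02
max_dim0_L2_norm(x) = 4.16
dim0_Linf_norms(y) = [1.49, 0.48]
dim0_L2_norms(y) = [1.51, 0.66]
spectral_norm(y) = 1.57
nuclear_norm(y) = 2.07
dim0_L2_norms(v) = [2.24, 4.63]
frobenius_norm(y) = 1.65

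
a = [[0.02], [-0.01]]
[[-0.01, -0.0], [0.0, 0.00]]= a@ [[-0.33,-0.03]]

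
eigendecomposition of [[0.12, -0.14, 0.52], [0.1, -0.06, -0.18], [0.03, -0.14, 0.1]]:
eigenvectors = [[-0.34+0.00j, 0.94+0.00j, (0.94-0j)], [(0.83+0j), (0.2-0.18j), 0.20+0.18j], [(0.43+0j), 0.16+0.13j, (0.16-0.13j)]]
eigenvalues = [(-0.19+0j), (0.18+0.1j), (0.18-0.1j)]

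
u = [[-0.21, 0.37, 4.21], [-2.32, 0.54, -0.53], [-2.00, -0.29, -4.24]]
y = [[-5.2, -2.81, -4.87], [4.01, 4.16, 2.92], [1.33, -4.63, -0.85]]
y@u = [[17.35, -2.03, 0.25],[-16.33, 2.88, 2.30],[12.16, -1.76, 11.66]]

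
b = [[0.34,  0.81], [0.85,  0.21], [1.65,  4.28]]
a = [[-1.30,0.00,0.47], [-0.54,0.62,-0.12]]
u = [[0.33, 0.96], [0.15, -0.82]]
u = a @ b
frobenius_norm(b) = 4.75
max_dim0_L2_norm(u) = 1.26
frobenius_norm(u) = 1.31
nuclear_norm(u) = 1.60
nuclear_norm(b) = 5.41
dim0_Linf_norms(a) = [1.3, 0.62, 0.47]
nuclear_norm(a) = 2.12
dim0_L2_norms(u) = [0.36, 1.26]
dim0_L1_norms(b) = [2.84, 5.3]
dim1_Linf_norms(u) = [0.96, 0.82]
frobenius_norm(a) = 1.61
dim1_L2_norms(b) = [0.88, 0.88, 4.59]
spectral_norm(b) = 4.70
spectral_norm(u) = 1.27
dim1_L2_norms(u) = [1.02, 0.83]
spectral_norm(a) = 1.48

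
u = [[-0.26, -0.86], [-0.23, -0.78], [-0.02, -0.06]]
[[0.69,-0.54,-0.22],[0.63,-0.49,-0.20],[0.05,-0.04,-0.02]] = u @ [[1.09, -0.13, -0.06], [-1.13, 0.67, 0.27]]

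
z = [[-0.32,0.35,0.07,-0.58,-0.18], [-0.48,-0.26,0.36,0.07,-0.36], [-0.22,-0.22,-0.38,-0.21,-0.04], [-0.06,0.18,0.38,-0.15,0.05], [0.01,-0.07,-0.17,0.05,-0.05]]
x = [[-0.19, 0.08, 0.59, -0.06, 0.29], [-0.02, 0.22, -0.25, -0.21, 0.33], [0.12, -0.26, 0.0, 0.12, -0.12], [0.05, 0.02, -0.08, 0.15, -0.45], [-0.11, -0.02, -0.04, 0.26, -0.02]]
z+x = [[-0.51, 0.43, 0.66, -0.64, 0.11], [-0.5, -0.04, 0.11, -0.14, -0.03], [-0.1, -0.48, -0.38, -0.09, -0.16], [-0.01, 0.20, 0.30, 0.00, -0.40], [-0.10, -0.09, -0.21, 0.31, -0.07]]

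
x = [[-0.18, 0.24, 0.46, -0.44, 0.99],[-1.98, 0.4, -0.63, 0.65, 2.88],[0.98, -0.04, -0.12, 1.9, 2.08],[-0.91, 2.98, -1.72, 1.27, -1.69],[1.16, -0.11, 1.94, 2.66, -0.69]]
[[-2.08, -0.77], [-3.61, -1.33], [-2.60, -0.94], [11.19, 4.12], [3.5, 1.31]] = x @ [[-0.39,-0.14], [1.90,0.70], [-0.14,-0.05], [1.13,0.42], [-2.07,-0.76]]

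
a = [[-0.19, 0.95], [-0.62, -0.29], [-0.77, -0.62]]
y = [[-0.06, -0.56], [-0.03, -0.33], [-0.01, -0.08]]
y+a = [[-0.25, 0.39], [-0.65, -0.62], [-0.78, -0.7]]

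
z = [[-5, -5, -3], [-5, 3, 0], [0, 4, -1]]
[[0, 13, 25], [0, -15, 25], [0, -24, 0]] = z @ [[0, 0, -5], [0, -5, 0], [0, 4, 0]]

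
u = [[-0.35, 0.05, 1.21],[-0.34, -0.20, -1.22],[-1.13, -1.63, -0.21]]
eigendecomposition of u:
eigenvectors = [[0.71+0.00j, 0.71-0.00j, (0.47+0j)], [(-0.44+0.27j), (-0.44-0.27j), -0.70+0.00j], [-0.28+0.39j, -0.28-0.39j, (0.53+0j)]]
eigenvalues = [(-0.85+0.69j), (-0.85-0.69j), (0.95+0j)]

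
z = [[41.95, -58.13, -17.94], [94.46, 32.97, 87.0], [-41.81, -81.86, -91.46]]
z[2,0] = -41.81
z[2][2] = -91.46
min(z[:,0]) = -41.81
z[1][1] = 32.97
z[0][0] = 41.95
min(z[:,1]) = -81.86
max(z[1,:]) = 94.46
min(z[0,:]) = -58.13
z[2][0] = -41.81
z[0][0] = 41.95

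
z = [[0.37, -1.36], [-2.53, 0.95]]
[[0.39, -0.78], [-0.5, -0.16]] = z@[[0.1,0.31], [-0.26,0.66]]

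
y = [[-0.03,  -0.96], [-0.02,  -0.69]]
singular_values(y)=[1.18, 0.0]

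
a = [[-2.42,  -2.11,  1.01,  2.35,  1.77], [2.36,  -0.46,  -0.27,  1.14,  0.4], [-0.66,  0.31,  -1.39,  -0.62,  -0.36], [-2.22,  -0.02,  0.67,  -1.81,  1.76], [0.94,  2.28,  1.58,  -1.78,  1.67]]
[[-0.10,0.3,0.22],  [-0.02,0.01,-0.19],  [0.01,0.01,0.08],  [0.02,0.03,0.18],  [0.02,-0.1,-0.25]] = a@[[0.01, -0.04, -0.08],[-0.02, 0.01, -0.07],[0.01, -0.03, -0.02],[-0.04, 0.07, -0.03],[-0.02, 0.05, -0.02]]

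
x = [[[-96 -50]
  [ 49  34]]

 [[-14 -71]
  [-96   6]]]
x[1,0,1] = -71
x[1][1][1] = 6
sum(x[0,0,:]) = -146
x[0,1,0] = 49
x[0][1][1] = 34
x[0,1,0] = 49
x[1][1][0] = -96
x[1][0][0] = -14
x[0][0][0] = -96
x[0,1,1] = 34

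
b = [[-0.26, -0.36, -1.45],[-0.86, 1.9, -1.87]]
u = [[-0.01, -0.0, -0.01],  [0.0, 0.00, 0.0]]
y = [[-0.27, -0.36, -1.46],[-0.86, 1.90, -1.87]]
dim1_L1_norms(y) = [2.09, 4.63]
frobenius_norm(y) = 3.19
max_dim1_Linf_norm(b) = 1.9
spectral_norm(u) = 0.01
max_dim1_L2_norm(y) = 2.8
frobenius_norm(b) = 3.19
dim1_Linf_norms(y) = [1.46, 1.9]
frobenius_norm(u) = 0.01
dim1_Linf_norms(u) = [0.01, 0.0]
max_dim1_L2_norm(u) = 0.01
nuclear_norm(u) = 0.01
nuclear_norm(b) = 4.17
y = b + u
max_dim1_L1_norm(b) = 4.63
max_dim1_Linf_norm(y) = 1.9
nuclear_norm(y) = 4.17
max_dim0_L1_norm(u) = 0.01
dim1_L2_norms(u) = [0.01, 0.0]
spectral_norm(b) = 2.94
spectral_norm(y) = 2.94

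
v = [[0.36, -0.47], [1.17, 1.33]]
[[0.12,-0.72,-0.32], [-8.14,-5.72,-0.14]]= v @ [[-3.57, -3.54, -0.48], [-2.98, -1.19, 0.32]]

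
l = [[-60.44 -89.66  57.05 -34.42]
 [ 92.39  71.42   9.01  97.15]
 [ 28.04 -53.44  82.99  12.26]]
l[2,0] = 28.04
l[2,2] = 82.99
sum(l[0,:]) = -127.47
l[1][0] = 92.39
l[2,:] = [28.04, -53.44, 82.99, 12.26]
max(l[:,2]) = 82.99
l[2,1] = -53.44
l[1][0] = 92.39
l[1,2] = 9.01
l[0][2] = 57.05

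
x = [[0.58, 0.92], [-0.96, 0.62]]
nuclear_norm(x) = 2.23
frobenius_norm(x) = 1.58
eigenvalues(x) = [(0.6+0.94j), (0.6-0.94j)]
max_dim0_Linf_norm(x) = 0.96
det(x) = 1.24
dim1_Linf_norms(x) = [0.92, 0.96]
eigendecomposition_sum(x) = [[0.29+0.48j,  0.46-0.29j], [-0.48+0.31j,  0.31+0.46j]] + [[(0.29-0.48j), (0.46+0.29j)], [-0.48-0.31j, 0.31-0.46j]]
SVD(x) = [[0.11, 0.99], [0.99, -0.11]] @ diag([1.1434524200035139, 1.08688387750859]) @ [[-0.78, 0.63], [0.63, 0.78]]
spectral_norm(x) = 1.14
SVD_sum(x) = [[-0.10, 0.08], [-0.89, 0.71]] + [[0.68, 0.84], [-0.07, -0.09]]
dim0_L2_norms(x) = [1.12, 1.11]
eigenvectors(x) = [[(-0.01+0.7j), (-0.01-0.7j)],[-0.71+0.00j, (-0.71-0j)]]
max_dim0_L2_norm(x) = 1.12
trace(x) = 1.20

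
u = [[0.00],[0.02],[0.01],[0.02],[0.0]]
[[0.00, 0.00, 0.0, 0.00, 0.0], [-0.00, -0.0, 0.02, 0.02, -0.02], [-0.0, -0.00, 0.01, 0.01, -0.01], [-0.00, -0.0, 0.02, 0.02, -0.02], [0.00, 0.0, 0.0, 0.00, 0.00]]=u@ [[-0.06, -0.04, 1.08, 0.87, -0.79]]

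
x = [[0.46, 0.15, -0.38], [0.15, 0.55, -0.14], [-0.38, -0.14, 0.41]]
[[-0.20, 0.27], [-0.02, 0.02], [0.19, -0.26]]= x @ [[-0.24, 0.33], [0.1, -0.14], [0.27, -0.37]]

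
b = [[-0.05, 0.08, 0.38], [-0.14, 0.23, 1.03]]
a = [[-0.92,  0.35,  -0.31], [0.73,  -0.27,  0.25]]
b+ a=[[-0.97, 0.43, 0.07], [0.59, -0.04, 1.28]]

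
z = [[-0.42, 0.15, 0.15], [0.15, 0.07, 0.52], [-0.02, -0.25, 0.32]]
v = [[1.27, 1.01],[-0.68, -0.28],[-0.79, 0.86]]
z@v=[[-0.75, -0.34], [-0.27, 0.58], [-0.11, 0.32]]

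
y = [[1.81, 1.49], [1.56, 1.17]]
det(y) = -0.207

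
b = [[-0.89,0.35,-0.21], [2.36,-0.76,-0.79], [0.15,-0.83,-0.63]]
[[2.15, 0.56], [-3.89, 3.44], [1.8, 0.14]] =b @ [[-2.64, 1.17], [-1.49, 2.58], [-1.53, -3.34]]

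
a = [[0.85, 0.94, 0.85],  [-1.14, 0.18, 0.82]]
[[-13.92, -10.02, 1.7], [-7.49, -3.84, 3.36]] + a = [[-13.07,-9.08,2.55], [-8.63,-3.66,4.18]]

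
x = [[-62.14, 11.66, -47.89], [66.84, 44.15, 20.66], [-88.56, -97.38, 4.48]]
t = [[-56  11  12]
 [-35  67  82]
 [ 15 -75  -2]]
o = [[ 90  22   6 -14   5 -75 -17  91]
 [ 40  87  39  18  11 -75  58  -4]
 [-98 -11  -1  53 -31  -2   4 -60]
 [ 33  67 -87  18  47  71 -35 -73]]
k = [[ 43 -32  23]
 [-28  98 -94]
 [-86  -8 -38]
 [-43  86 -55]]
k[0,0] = 43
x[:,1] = [11.66, 44.15, -97.38]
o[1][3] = 18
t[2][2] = -2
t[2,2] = -2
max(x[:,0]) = 66.84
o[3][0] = 33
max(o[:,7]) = 91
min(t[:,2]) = -2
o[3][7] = -73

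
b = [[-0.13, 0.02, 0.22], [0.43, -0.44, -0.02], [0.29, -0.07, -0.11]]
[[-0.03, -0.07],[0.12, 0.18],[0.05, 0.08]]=b @ [[0.1, 0.12], [-0.16, -0.28], [-0.08, -0.2]]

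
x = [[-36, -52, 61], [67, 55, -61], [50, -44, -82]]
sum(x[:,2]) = -82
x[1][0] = 67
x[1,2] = -61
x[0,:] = [-36, -52, 61]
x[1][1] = 55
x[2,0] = 50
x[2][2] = -82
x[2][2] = -82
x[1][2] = -61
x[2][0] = 50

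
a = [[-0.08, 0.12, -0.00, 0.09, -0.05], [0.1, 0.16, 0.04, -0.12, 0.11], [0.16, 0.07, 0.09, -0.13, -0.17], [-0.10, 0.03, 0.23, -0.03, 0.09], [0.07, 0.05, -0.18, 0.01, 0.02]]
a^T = [[-0.08, 0.10, 0.16, -0.10, 0.07], [0.12, 0.16, 0.07, 0.03, 0.05], [-0.00, 0.04, 0.09, 0.23, -0.18], [0.09, -0.12, -0.13, -0.03, 0.01], [-0.05, 0.11, -0.17, 0.09, 0.02]]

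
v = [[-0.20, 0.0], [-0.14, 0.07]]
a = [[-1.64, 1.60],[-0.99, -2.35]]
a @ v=[[0.1, 0.11], [0.53, -0.16]]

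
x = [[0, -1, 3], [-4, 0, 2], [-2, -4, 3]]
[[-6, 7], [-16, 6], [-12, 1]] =x @ [[3, 0], [0, 2], [-2, 3]]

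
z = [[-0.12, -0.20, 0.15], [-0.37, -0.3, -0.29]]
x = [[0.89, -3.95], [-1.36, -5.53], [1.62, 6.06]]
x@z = [[1.35, 1.01, 1.28],[2.21, 1.93, 1.40],[-2.44, -2.14, -1.51]]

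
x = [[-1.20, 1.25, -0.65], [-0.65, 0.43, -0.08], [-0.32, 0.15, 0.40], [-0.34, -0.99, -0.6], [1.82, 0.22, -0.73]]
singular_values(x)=[2.41, 1.61, 1.12]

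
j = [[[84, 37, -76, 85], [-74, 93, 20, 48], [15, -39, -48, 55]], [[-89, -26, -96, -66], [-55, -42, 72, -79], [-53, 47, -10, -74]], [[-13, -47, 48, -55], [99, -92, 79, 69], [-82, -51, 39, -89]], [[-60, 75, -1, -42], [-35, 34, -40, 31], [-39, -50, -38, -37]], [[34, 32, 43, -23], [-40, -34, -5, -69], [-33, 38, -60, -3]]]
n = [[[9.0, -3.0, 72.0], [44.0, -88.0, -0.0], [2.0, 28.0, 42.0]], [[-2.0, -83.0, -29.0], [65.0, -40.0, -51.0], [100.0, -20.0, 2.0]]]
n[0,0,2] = 72.0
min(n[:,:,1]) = -88.0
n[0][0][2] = 72.0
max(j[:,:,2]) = 79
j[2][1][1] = -92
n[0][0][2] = 72.0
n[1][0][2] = -29.0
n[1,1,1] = -40.0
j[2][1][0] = 99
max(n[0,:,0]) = 44.0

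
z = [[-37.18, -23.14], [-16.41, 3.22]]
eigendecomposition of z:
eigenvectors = [[-0.95, 0.43], [-0.32, -0.9]]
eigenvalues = [-45.05, 11.09]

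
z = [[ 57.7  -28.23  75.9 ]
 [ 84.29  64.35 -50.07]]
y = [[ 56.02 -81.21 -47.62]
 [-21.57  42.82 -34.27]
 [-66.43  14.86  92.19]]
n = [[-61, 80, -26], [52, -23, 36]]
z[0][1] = -28.23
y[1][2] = -34.27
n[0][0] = -61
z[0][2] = 75.9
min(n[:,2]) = -26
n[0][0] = -61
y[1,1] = 42.82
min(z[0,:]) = -28.23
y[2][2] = 92.19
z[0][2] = 75.9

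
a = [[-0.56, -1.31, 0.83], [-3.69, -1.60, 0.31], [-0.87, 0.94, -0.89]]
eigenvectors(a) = [[-0.44, -0.31, -0.19], [-0.88, 0.67, 0.58], [0.17, 0.67, 0.79]]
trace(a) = -3.05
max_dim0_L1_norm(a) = 5.12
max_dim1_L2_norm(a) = 4.03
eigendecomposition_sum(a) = [[-1.18, -1.06, 0.5], [-2.37, -2.13, 1.00], [0.46, 0.41, -0.19]] + [[0.63, -0.25, 0.33], [-1.34, 0.53, -0.71], [-1.35, 0.54, -0.72]] + [[-0.01, 0.00, -0.01],  [0.02, -0.01, 0.02],  [0.03, -0.01, 0.02]]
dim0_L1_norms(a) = [5.12, 3.85, 2.03]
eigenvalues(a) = [-3.5, 0.45, 0.01]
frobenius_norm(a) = 4.63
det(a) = -0.01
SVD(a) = [[-0.28, 0.60, 0.75],[-0.96, -0.12, -0.26],[-0.06, -0.79, 0.61]] @ diag([4.200715699026369, 1.9435496008098203, 0.0016016071297183052]) @ [[0.89, 0.44, -0.11], [0.41, -0.69, 0.60], [-0.19, 0.58, 0.79]]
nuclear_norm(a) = 6.15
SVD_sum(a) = [[-1.04,-0.51,0.13], [-3.59,-1.76,0.45], [-0.24,-0.12,0.03]] + [[0.48, -0.80, 0.70], [-0.1, 0.16, -0.14], [-0.63, 1.06, -0.92]] + [[-0.00, 0.0, 0.00], [0.00, -0.0, -0.00], [-0.0, 0.0, 0.0]]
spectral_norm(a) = 4.20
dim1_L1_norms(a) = [2.7, 5.6, 2.7]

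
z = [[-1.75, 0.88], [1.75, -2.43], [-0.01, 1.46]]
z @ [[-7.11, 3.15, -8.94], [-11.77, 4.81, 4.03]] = [[2.08,-1.28,19.19],[16.16,-6.18,-25.44],[-17.11,6.99,5.97]]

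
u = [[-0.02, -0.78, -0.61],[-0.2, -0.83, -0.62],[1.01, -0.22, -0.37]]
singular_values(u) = [1.5, 1.03, 0.0]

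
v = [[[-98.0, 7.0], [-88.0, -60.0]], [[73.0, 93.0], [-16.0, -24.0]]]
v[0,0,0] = -98.0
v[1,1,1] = -24.0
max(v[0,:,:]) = 7.0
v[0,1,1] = -60.0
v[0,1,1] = -60.0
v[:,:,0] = [[-98.0, -88.0], [73.0, -16.0]]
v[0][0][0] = -98.0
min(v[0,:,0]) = -98.0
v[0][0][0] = -98.0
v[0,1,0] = -88.0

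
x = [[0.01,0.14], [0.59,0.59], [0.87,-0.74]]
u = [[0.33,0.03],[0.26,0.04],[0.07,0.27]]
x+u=[[0.34, 0.17], [0.85, 0.63], [0.94, -0.47]]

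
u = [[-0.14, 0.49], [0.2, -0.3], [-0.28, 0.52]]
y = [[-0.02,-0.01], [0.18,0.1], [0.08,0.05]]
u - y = [[-0.12,0.5], [0.02,-0.40], [-0.36,0.47]]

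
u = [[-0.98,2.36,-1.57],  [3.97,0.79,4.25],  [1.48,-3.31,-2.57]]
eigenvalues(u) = [(2.5+0j), (-2.63+3.6j), (-2.63-3.6j)]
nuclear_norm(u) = 12.58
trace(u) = -2.76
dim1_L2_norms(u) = [3.0, 5.87, 4.44]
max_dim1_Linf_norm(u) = 4.25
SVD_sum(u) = [[-0.73, -0.27, -1.09], [3.18, 1.16, 4.70], [-1.06, -0.39, -1.57]] + [[-1.19, 1.88, 0.34], [0.42, -0.67, -0.12], [2.08, -3.29, -0.59]] + [[0.94,0.75,-0.82], [0.37,0.30,-0.33], [0.47,0.37,-0.41]]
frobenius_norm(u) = 7.95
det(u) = 49.59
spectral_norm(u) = 6.25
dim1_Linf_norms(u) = [2.36, 4.25, 3.31]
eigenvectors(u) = [[(0.62+0j), 0.17-0.42j, (0.17+0.42j)], [0.73+0.00j, (0.07+0.56j), 0.07-0.56j], [-0.29+0.00j, -0.69+0.00j, (-0.69-0j)]]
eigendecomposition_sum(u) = [[1.45-0.00j, (1.09+0j), 0.47-0.00j], [1.68-0.00j, 1.27+0.00j, (0.54-0j)], [(-0.68+0j), -0.51-0.00j, (-0.22+0j)]] + [[(-1.21+0.28j),0.63-0.74j,(-1.02-1.26j)], [1.14-1.02j,-0.24+1.18j,1.85+0.75j], [(1.08+1.53j),-1.40-0.46j,-1.18+2.14j]] + [[-1.21-0.28j,(0.63+0.74j),(-1.02+1.26j)], [(1.14+1.02j),(-0.24-1.18j),(1.85-0.75j)], [(1.08-1.53j),-1.40+0.46j,-1.18-2.14j]]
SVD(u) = [[-0.21, 0.49, -0.85], [0.93, -0.17, -0.33], [-0.31, -0.85, -0.42]] @ diag([6.247019601079549, 4.603809069455923, 1.7243805136115702]) @ [[0.55, 0.2, 0.81], [-0.53, 0.84, 0.15], [-0.65, -0.51, 0.56]]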